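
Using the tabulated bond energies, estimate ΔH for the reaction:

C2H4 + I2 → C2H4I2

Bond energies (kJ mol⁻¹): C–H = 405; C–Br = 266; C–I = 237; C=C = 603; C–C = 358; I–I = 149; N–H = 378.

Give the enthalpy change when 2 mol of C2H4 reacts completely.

ΔH = −160 kJ

Bonds broken (reactants):
  C–H: 4 × 405 = 1620
  C=C: 1 × 603 = 603
  I–I: 1 × 149 = 149
  Σ(broken) = 2372 kJ
Bonds formed (products):
  C–C: 1 × 358 = 358
  C–H: 4 × 405 = 1620
  C–I: 2 × 237 = 474
  Σ(formed) = 2452 kJ
ΔH = Σ(broken) − Σ(formed) = 2372 − 2452 = −80 kJ
For 2× the reaction as written: 2 × (−80) = −160 kJ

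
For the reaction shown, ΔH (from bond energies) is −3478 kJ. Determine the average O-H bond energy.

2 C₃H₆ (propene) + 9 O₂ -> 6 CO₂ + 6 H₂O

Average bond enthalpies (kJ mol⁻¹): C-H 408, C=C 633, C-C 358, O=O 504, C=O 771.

Let D be the O-H bond energy.
Σ(broken) = 2×358 + 12×408 + 2×633 + 9×504 = 11414
Σ(formed) = 12×771 + 12×D = 9252 + 12D
ΔH = Σ(broken) − Σ(formed) = (11414) − (9252 + 12D) = +2162 − 12D
Setting this equal to −3478 kJ gives 12D = 5640, so D = 470 kJ/mol.

D(O-H) ≈ 470 kJ/mol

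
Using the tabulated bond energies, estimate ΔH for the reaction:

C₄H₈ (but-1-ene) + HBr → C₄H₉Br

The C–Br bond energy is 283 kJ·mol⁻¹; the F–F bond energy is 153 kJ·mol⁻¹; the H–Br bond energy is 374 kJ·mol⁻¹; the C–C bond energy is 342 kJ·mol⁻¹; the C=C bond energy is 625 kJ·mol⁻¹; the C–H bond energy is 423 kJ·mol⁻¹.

ΔH ≈ −49 kJ

Bonds broken (reactants):
  C–C: 2 × 342 = 684
  C–H: 8 × 423 = 3384
  C=C: 1 × 625 = 625
  H–Br: 1 × 374 = 374
  Σ(broken) = 5067 kJ
Bonds formed (products):
  C–Br: 1 × 283 = 283
  C–C: 3 × 342 = 1026
  C–H: 9 × 423 = 3807
  Σ(formed) = 5116 kJ
ΔH = Σ(broken) − Σ(formed) = 5067 − 5116 = −49 kJ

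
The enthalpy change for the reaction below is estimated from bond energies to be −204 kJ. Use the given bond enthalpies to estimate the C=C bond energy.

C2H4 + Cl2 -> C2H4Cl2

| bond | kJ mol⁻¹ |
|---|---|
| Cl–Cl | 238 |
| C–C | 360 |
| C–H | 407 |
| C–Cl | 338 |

Let D be the C=C bond energy.
Σ(broken) = 4×407 + 1×D + 1×238 = 1866 + D
Σ(formed) = 1×360 + 2×338 + 4×407 = 2664
ΔH = Σ(broken) − Σ(formed) = (1866 + D) − (2664) = −798 + D
Setting this equal to −204 kJ gives D = 594 kJ/mol.

D(C=C) ≈ 594 kJ/mol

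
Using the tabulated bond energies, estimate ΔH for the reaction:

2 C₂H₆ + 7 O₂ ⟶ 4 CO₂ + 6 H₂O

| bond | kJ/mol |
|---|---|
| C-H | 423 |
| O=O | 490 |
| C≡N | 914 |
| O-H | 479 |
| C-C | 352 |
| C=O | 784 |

ΔH ≈ −2810 kJ

Bonds broken (reactants):
  C-C: 2 × 352 = 704
  C-H: 12 × 423 = 5076
  O=O: 7 × 490 = 3430
  Σ(broken) = 9210 kJ
Bonds formed (products):
  C=O: 8 × 784 = 6272
  O-H: 12 × 479 = 5748
  Σ(formed) = 12020 kJ
ΔH = Σ(broken) − Σ(formed) = 9210 − 12020 = −2810 kJ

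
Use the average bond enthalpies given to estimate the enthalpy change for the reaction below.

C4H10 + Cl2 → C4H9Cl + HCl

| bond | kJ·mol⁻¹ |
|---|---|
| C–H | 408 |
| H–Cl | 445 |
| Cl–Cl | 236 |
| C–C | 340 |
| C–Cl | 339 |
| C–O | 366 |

ΔH ≈ −140 kJ

Bonds broken (reactants):
  C–C: 3 × 340 = 1020
  C–H: 10 × 408 = 4080
  Cl–Cl: 1 × 236 = 236
  Σ(broken) = 5336 kJ
Bonds formed (products):
  C–C: 3 × 340 = 1020
  C–Cl: 1 × 339 = 339
  C–H: 9 × 408 = 3672
  H–Cl: 1 × 445 = 445
  Σ(formed) = 5476 kJ
ΔH = Σ(broken) − Σ(formed) = 5336 − 5476 = −140 kJ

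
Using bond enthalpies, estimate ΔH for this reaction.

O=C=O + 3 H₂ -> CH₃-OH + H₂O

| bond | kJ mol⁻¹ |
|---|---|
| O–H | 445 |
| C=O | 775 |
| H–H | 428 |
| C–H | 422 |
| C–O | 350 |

Bonds broken (reactants):
  C=O: 2 × 775 = 1550
  H–H: 3 × 428 = 1284
  Σ(broken) = 2834 kJ
Bonds formed (products):
  C–H: 3 × 422 = 1266
  C–O: 1 × 350 = 350
  O–H: 3 × 445 = 1335
  Σ(formed) = 2951 kJ
ΔH = Σ(broken) − Σ(formed) = 2834 − 2951 = −117 kJ

ΔH ≈ −117 kJ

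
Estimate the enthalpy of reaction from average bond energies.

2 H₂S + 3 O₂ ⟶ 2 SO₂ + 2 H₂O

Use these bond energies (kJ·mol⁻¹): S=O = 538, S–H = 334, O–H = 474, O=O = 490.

Bonds broken (reactants):
  O=O: 3 × 490 = 1470
  S–H: 4 × 334 = 1336
  Σ(broken) = 2806 kJ
Bonds formed (products):
  O–H: 4 × 474 = 1896
  S=O: 4 × 538 = 2152
  Σ(formed) = 4048 kJ
ΔH = Σ(broken) − Σ(formed) = 2806 − 4048 = −1242 kJ

ΔH ≈ −1242 kJ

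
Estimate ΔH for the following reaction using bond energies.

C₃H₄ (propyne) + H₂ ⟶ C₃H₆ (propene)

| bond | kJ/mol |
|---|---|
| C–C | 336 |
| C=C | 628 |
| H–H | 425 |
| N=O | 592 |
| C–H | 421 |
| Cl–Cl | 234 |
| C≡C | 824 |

Bonds broken (reactants):
  C≡C: 1 × 824 = 824
  C–C: 1 × 336 = 336
  C–H: 4 × 421 = 1684
  H–H: 1 × 425 = 425
  Σ(broken) = 3269 kJ
Bonds formed (products):
  C–C: 1 × 336 = 336
  C–H: 6 × 421 = 2526
  C=C: 1 × 628 = 628
  Σ(formed) = 3490 kJ
ΔH = Σ(broken) − Σ(formed) = 3269 − 3490 = −221 kJ

ΔH ≈ −221 kJ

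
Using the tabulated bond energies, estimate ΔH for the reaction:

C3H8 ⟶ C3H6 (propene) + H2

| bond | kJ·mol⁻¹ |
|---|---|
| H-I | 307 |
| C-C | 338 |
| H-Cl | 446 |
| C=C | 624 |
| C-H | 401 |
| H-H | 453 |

Bonds broken (reactants):
  C-C: 2 × 338 = 676
  C-H: 8 × 401 = 3208
  Σ(broken) = 3884 kJ
Bonds formed (products):
  C-C: 1 × 338 = 338
  C-H: 6 × 401 = 2406
  C=C: 1 × 624 = 624
  H-H: 1 × 453 = 453
  Σ(formed) = 3821 kJ
ΔH = Σ(broken) − Σ(formed) = 3884 − 3821 = +63 kJ

ΔH ≈ +63 kJ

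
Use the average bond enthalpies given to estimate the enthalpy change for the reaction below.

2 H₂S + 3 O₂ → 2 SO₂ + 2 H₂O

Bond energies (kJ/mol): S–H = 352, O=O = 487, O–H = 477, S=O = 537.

Bonds broken (reactants):
  O=O: 3 × 487 = 1461
  S–H: 4 × 352 = 1408
  Σ(broken) = 2869 kJ
Bonds formed (products):
  O–H: 4 × 477 = 1908
  S=O: 4 × 537 = 2148
  Σ(formed) = 4056 kJ
ΔH = Σ(broken) − Σ(formed) = 2869 − 4056 = −1187 kJ

ΔH ≈ −1187 kJ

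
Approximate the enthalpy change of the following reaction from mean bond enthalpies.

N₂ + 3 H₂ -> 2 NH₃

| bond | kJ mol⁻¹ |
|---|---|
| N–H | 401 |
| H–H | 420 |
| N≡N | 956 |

Bonds broken (reactants):
  H–H: 3 × 420 = 1260
  N≡N: 1 × 956 = 956
  Σ(broken) = 2216 kJ
Bonds formed (products):
  N–H: 6 × 401 = 2406
  Σ(formed) = 2406 kJ
ΔH = Σ(broken) − Σ(formed) = 2216 − 2406 = −190 kJ

ΔH ≈ −190 kJ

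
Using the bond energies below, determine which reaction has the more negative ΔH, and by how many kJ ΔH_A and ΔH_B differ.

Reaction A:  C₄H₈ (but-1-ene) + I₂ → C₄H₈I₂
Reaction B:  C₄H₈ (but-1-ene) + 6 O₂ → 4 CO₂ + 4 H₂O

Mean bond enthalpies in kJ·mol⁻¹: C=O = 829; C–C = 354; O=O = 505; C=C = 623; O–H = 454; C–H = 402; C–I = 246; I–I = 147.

Reaction A:
  Bonds broken (reactants):
    C–C: 2 × 354 = 708
    C–H: 8 × 402 = 3216
    C=C: 1 × 623 = 623
    I–I: 1 × 147 = 147
    Σ(broken) = 4694 kJ
  Bonds formed (products):
    C–C: 3 × 354 = 1062
    C–H: 8 × 402 = 3216
    C–I: 2 × 246 = 492
    Σ(formed) = 4770 kJ
  ΔH_A = 4694 − 4770 = −76 kJ
Reaction B:
  Bonds broken (reactants):
    C–C: 2 × 354 = 708
    C–H: 8 × 402 = 3216
    C=C: 1 × 623 = 623
    O=O: 6 × 505 = 3030
    Σ(broken) = 7577 kJ
  Bonds formed (products):
    C=O: 8 × 829 = 6632
    O–H: 8 × 454 = 3632
    Σ(formed) = 10264 kJ
  ΔH_B = 7577 − 10264 = −2687 kJ
ΔH_A − ΔH_B = +2611 kJ, so reaction B has the more negative ΔH; |ΔH_A − ΔH_B| = 2611 kJ.

Reaction B, by 2611 kJ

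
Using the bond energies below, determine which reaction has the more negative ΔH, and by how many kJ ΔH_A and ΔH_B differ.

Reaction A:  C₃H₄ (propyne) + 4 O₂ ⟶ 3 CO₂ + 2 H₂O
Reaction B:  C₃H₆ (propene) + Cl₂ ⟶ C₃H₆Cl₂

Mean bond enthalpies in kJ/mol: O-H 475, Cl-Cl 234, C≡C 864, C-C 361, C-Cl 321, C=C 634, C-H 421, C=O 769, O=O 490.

Reaction A:
  Bonds broken (reactants):
    C≡C: 1 × 864 = 864
    C-C: 1 × 361 = 361
    C-H: 4 × 421 = 1684
    O=O: 4 × 490 = 1960
    Σ(broken) = 4869 kJ
  Bonds formed (products):
    C=O: 6 × 769 = 4614
    O-H: 4 × 475 = 1900
    Σ(formed) = 6514 kJ
  ΔH_A = 4869 − 6514 = −1645 kJ
Reaction B:
  Bonds broken (reactants):
    C-C: 1 × 361 = 361
    C-H: 6 × 421 = 2526
    C=C: 1 × 634 = 634
    Cl-Cl: 1 × 234 = 234
    Σ(broken) = 3755 kJ
  Bonds formed (products):
    C-C: 2 × 361 = 722
    C-Cl: 2 × 321 = 642
    C-H: 6 × 421 = 2526
    Σ(formed) = 3890 kJ
  ΔH_B = 3755 − 3890 = −135 kJ
ΔH_A − ΔH_B = −1510 kJ, so reaction A has the more negative ΔH; |ΔH_A − ΔH_B| = 1510 kJ.

Reaction A, by 1510 kJ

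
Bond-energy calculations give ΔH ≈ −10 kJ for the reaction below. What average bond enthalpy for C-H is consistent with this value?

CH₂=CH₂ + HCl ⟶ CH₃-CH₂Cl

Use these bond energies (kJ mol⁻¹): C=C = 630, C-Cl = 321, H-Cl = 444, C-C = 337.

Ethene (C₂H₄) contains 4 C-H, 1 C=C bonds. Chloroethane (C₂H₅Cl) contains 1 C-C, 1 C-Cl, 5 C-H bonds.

D(C-H) ≈ 426 kJ/mol

Let D be the C-H bond energy.
Σ(broken) = 4×D + 1×630 + 1×444 = 1074 + 4D
Σ(formed) = 1×337 + 1×321 + 5×D = 658 + 5D
ΔH = Σ(broken) − Σ(formed) = (1074 + 4D) − (658 + 5D) = +416 − D
Setting this equal to −10 kJ gives D = 426 kJ/mol.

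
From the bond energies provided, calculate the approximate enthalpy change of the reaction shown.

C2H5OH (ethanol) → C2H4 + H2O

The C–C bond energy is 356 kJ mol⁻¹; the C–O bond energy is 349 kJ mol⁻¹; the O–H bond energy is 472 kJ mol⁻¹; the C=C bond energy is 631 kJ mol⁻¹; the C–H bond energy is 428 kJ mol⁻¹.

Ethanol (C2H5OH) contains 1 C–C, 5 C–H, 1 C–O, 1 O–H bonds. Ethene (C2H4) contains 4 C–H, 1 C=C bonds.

Bonds broken (reactants):
  C–C: 1 × 356 = 356
  C–H: 5 × 428 = 2140
  C–O: 1 × 349 = 349
  O–H: 1 × 472 = 472
  Σ(broken) = 3317 kJ
Bonds formed (products):
  C–H: 4 × 428 = 1712
  C=C: 1 × 631 = 631
  O–H: 2 × 472 = 944
  Σ(formed) = 3287 kJ
ΔH = Σ(broken) − Σ(formed) = 3317 − 3287 = +30 kJ

ΔH ≈ +30 kJ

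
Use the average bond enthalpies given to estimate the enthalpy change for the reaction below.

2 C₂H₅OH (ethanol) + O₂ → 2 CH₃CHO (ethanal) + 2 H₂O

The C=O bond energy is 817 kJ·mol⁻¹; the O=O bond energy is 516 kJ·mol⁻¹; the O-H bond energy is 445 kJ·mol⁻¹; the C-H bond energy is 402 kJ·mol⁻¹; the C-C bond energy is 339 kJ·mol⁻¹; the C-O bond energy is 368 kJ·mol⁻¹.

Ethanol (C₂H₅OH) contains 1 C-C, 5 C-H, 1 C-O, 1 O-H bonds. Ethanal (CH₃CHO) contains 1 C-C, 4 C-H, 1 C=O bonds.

ΔH ≈ −468 kJ

Bonds broken (reactants):
  C-C: 2 × 339 = 678
  C-H: 10 × 402 = 4020
  C-O: 2 × 368 = 736
  O-H: 2 × 445 = 890
  O=O: 1 × 516 = 516
  Σ(broken) = 6840 kJ
Bonds formed (products):
  C-C: 2 × 339 = 678
  C-H: 8 × 402 = 3216
  C=O: 2 × 817 = 1634
  O-H: 4 × 445 = 1780
  Σ(formed) = 7308 kJ
ΔH = Σ(broken) − Σ(formed) = 6840 − 7308 = −468 kJ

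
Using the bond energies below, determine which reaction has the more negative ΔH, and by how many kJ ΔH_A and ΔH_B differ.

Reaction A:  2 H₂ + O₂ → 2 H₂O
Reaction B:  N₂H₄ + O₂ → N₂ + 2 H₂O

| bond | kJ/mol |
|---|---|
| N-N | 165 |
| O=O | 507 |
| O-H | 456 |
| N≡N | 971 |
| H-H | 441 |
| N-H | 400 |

Reaction A:
  Bonds broken (reactants):
    H-H: 2 × 441 = 882
    O=O: 1 × 507 = 507
    Σ(broken) = 1389 kJ
  Bonds formed (products):
    O-H: 4 × 456 = 1824
    Σ(formed) = 1824 kJ
  ΔH_A = 1389 − 1824 = −435 kJ
Reaction B:
  Bonds broken (reactants):
    N-H: 4 × 400 = 1600
    N-N: 1 × 165 = 165
    O=O: 1 × 507 = 507
    Σ(broken) = 2272 kJ
  Bonds formed (products):
    N≡N: 1 × 971 = 971
    O-H: 4 × 456 = 1824
    Σ(formed) = 2795 kJ
  ΔH_B = 2272 − 2795 = −523 kJ
ΔH_A − ΔH_B = +88 kJ, so reaction B has the more negative ΔH; |ΔH_A − ΔH_B| = 88 kJ.

Reaction B, by 88 kJ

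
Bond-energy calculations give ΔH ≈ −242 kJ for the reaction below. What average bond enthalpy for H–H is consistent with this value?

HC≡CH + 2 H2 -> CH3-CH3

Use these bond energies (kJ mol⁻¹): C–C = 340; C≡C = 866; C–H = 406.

D(H–H) ≈ 428 kJ/mol

Let D be the H–H bond energy.
Σ(broken) = 1×866 + 2×406 + 2×D = 1678 + 2D
Σ(formed) = 1×340 + 6×406 = 2776
ΔH = Σ(broken) − Σ(formed) = (1678 + 2D) − (2776) = −1098 + 2D
Setting this equal to −242 kJ gives 2D = 856, so D = 428 kJ/mol.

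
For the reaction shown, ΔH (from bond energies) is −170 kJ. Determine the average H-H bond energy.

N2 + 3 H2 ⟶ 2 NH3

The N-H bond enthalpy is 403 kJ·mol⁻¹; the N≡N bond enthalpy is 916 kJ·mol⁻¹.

Let D be the H-H bond energy.
Σ(broken) = 3×D + 1×916 = 916 + 3D
Σ(formed) = 6×403 = 2418
ΔH = Σ(broken) − Σ(formed) = (916 + 3D) − (2418) = −1502 + 3D
Setting this equal to −170 kJ gives 3D = 1332, so D = 444 kJ/mol.

D(H-H) ≈ 444 kJ/mol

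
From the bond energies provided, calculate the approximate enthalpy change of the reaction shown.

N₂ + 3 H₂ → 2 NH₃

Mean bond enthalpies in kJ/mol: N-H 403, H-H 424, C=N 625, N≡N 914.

ΔH ≈ −232 kJ

Bonds broken (reactants):
  H-H: 3 × 424 = 1272
  N≡N: 1 × 914 = 914
  Σ(broken) = 2186 kJ
Bonds formed (products):
  N-H: 6 × 403 = 2418
  Σ(formed) = 2418 kJ
ΔH = Σ(broken) − Σ(formed) = 2186 − 2418 = −232 kJ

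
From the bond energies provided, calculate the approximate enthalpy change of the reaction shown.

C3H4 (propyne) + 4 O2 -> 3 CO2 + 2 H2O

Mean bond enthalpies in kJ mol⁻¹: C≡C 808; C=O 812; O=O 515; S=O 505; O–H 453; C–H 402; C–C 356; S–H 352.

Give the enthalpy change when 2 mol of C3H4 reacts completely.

Bonds broken (reactants):
  C≡C: 1 × 808 = 808
  C–C: 1 × 356 = 356
  C–H: 4 × 402 = 1608
  O=O: 4 × 515 = 2060
  Σ(broken) = 4832 kJ
Bonds formed (products):
  C=O: 6 × 812 = 4872
  O–H: 4 × 453 = 1812
  Σ(formed) = 6684 kJ
ΔH = Σ(broken) − Σ(formed) = 4832 − 6684 = −1852 kJ
For 2× the reaction as written: 2 × (−1852) = −3704 kJ

ΔH = −3704 kJ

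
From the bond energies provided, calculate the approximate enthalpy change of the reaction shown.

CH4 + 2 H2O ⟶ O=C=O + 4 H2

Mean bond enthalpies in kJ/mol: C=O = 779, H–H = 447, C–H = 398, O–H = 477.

ΔH ≈ +154 kJ

Bonds broken (reactants):
  C–H: 4 × 398 = 1592
  O–H: 4 × 477 = 1908
  Σ(broken) = 3500 kJ
Bonds formed (products):
  C=O: 2 × 779 = 1558
  H–H: 4 × 447 = 1788
  Σ(formed) = 3346 kJ
ΔH = Σ(broken) − Σ(formed) = 3500 − 3346 = +154 kJ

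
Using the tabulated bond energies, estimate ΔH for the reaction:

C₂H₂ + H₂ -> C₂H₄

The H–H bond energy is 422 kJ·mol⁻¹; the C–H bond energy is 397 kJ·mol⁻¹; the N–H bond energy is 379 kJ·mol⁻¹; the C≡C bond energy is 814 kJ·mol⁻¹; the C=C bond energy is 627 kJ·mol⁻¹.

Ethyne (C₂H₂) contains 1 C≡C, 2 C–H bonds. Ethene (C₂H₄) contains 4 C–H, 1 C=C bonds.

Bonds broken (reactants):
  C≡C: 1 × 814 = 814
  C–H: 2 × 397 = 794
  H–H: 1 × 422 = 422
  Σ(broken) = 2030 kJ
Bonds formed (products):
  C–H: 4 × 397 = 1588
  C=C: 1 × 627 = 627
  Σ(formed) = 2215 kJ
ΔH = Σ(broken) − Σ(formed) = 2030 − 2215 = −185 kJ

ΔH ≈ −185 kJ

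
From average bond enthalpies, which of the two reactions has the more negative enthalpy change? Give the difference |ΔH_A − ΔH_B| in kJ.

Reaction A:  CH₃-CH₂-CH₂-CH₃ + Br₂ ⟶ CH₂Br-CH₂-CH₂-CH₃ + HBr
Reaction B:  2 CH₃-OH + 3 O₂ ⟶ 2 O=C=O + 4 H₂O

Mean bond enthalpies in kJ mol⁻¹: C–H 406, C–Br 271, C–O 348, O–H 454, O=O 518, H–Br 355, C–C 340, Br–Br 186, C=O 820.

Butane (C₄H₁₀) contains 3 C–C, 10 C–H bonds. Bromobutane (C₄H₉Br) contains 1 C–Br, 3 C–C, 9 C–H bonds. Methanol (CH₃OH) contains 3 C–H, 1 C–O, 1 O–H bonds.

Reaction B, by 1284 kJ

Reaction A:
  Bonds broken (reactants):
    Br–Br: 1 × 186 = 186
    C–C: 3 × 340 = 1020
    C–H: 10 × 406 = 4060
    Σ(broken) = 5266 kJ
  Bonds formed (products):
    C–Br: 1 × 271 = 271
    C–C: 3 × 340 = 1020
    C–H: 9 × 406 = 3654
    H–Br: 1 × 355 = 355
    Σ(formed) = 5300 kJ
  ΔH_A = 5266 − 5300 = −34 kJ
Reaction B:
  Bonds broken (reactants):
    C–H: 6 × 406 = 2436
    C–O: 2 × 348 = 696
    O–H: 2 × 454 = 908
    O=O: 3 × 518 = 1554
    Σ(broken) = 5594 kJ
  Bonds formed (products):
    C=O: 4 × 820 = 3280
    O–H: 8 × 454 = 3632
    Σ(formed) = 6912 kJ
  ΔH_B = 5594 − 6912 = −1318 kJ
ΔH_A − ΔH_B = +1284 kJ, so reaction B has the more negative ΔH; |ΔH_A − ΔH_B| = 1284 kJ.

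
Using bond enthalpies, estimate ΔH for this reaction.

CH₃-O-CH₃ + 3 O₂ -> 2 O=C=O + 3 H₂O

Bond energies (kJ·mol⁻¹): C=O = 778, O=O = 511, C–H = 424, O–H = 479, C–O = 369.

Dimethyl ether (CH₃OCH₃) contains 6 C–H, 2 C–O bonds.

ΔH ≈ −1171 kJ

Bonds broken (reactants):
  C–H: 6 × 424 = 2544
  C–O: 2 × 369 = 738
  O=O: 3 × 511 = 1533
  Σ(broken) = 4815 kJ
Bonds formed (products):
  C=O: 4 × 778 = 3112
  O–H: 6 × 479 = 2874
  Σ(formed) = 5986 kJ
ΔH = Σ(broken) − Σ(formed) = 4815 − 5986 = −1171 kJ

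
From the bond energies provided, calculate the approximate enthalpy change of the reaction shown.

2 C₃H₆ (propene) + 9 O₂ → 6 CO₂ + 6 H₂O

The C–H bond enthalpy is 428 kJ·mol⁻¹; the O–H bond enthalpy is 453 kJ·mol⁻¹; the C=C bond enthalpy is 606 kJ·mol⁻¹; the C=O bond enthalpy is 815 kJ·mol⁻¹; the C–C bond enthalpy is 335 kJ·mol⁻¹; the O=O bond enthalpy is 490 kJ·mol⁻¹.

ΔH ≈ −3788 kJ

Bonds broken (reactants):
  C–C: 2 × 335 = 670
  C–H: 12 × 428 = 5136
  C=C: 2 × 606 = 1212
  O=O: 9 × 490 = 4410
  Σ(broken) = 11428 kJ
Bonds formed (products):
  C=O: 12 × 815 = 9780
  O–H: 12 × 453 = 5436
  Σ(formed) = 15216 kJ
ΔH = Σ(broken) − Σ(formed) = 11428 − 15216 = −3788 kJ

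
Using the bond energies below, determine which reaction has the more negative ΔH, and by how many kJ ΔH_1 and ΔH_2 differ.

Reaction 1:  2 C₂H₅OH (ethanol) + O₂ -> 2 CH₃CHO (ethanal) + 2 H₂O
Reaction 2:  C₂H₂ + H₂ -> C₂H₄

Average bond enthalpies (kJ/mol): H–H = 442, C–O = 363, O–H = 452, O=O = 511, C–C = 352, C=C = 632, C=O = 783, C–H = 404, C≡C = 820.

Reaction 1:
  Bonds broken (reactants):
    C–C: 2 × 352 = 704
    C–H: 10 × 404 = 4040
    C–O: 2 × 363 = 726
    O–H: 2 × 452 = 904
    O=O: 1 × 511 = 511
    Σ(broken) = 6885 kJ
  Bonds formed (products):
    C–C: 2 × 352 = 704
    C–H: 8 × 404 = 3232
    C=O: 2 × 783 = 1566
    O–H: 4 × 452 = 1808
    Σ(formed) = 7310 kJ
  ΔH_1 = 6885 − 7310 = −425 kJ
Reaction 2:
  Bonds broken (reactants):
    C≡C: 1 × 820 = 820
    C–H: 2 × 404 = 808
    H–H: 1 × 442 = 442
    Σ(broken) = 2070 kJ
  Bonds formed (products):
    C–H: 4 × 404 = 1616
    C=C: 1 × 632 = 632
    Σ(formed) = 2248 kJ
  ΔH_2 = 2070 − 2248 = −178 kJ
ΔH_1 − ΔH_2 = −247 kJ, so reaction 1 has the more negative ΔH; |ΔH_1 − ΔH_2| = 247 kJ.

Reaction 1, by 247 kJ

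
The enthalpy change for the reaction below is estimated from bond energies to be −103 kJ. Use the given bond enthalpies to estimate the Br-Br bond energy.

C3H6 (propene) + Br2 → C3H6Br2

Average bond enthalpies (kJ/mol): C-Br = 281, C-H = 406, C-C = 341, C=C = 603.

D(Br-Br) ≈ 197 kJ/mol

Let D be the Br-Br bond energy.
Σ(broken) = 1×D + 1×341 + 6×406 + 1×603 = 3380 + D
Σ(formed) = 2×281 + 2×341 + 6×406 = 3680
ΔH = Σ(broken) − Σ(formed) = (3380 + D) − (3680) = −300 + D
Setting this equal to −103 kJ gives D = 197 kJ/mol.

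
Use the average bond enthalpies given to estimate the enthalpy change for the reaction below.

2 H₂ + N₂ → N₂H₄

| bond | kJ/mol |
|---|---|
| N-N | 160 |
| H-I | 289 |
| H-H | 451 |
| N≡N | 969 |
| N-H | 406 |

ΔH ≈ +87 kJ

Bonds broken (reactants):
  H-H: 2 × 451 = 902
  N≡N: 1 × 969 = 969
  Σ(broken) = 1871 kJ
Bonds formed (products):
  N-H: 4 × 406 = 1624
  N-N: 1 × 160 = 160
  Σ(formed) = 1784 kJ
ΔH = Σ(broken) − Σ(formed) = 1871 − 1784 = +87 kJ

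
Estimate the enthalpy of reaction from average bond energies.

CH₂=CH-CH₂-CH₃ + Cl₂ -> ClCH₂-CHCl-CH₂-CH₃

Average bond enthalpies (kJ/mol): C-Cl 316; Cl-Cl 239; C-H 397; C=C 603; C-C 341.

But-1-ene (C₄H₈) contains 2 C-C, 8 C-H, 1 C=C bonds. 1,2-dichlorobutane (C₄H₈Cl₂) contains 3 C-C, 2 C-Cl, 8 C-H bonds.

Bonds broken (reactants):
  C-C: 2 × 341 = 682
  C-H: 8 × 397 = 3176
  C=C: 1 × 603 = 603
  Cl-Cl: 1 × 239 = 239
  Σ(broken) = 4700 kJ
Bonds formed (products):
  C-C: 3 × 341 = 1023
  C-Cl: 2 × 316 = 632
  C-H: 8 × 397 = 3176
  Σ(formed) = 4831 kJ
ΔH = Σ(broken) − Σ(formed) = 4700 − 4831 = −131 kJ

ΔH ≈ −131 kJ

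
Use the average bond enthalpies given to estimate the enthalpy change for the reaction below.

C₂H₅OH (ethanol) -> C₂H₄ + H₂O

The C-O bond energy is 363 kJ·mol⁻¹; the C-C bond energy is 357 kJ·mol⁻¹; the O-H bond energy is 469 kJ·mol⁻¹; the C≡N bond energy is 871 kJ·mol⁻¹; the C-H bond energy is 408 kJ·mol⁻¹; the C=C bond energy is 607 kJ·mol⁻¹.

ΔH ≈ +52 kJ

Bonds broken (reactants):
  C-C: 1 × 357 = 357
  C-H: 5 × 408 = 2040
  C-O: 1 × 363 = 363
  O-H: 1 × 469 = 469
  Σ(broken) = 3229 kJ
Bonds formed (products):
  C-H: 4 × 408 = 1632
  C=C: 1 × 607 = 607
  O-H: 2 × 469 = 938
  Σ(formed) = 3177 kJ
ΔH = Σ(broken) − Σ(formed) = 3229 − 3177 = +52 kJ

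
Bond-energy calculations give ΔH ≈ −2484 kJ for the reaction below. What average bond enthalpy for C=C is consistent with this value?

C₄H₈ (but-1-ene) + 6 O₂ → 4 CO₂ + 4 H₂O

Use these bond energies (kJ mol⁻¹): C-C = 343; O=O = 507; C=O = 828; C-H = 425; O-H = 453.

D(C=C) ≈ 636 kJ/mol

Let D be the C=C bond energy.
Σ(broken) = 2×343 + 8×425 + 1×D + 6×507 = 7128 + D
Σ(formed) = 8×828 + 8×453 = 10248
ΔH = Σ(broken) − Σ(formed) = (7128 + D) − (10248) = −3120 + D
Setting this equal to −2484 kJ gives D = 636 kJ/mol.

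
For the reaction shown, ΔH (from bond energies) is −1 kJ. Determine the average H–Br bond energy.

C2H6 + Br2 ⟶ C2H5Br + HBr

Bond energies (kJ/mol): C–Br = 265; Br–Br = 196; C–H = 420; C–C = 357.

D(H–Br) ≈ 352 kJ/mol

Let D be the H–Br bond energy.
Σ(broken) = 1×196 + 1×357 + 6×420 = 3073
Σ(formed) = 1×265 + 1×357 + 5×420 + 1×D = 2722 + D
ΔH = Σ(broken) − Σ(formed) = (3073) − (2722 + D) = +351 − D
Setting this equal to −1 kJ gives D = 352 kJ/mol.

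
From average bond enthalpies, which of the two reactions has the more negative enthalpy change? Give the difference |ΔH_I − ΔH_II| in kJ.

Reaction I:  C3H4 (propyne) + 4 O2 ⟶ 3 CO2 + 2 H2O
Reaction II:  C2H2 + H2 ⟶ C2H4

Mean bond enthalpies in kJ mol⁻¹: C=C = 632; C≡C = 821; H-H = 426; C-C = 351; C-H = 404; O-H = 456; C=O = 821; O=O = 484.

Reaction I, by 1833 kJ

Reaction I:
  Bonds broken (reactants):
    C≡C: 1 × 821 = 821
    C-C: 1 × 351 = 351
    C-H: 4 × 404 = 1616
    O=O: 4 × 484 = 1936
    Σ(broken) = 4724 kJ
  Bonds formed (products):
    C=O: 6 × 821 = 4926
    O-H: 4 × 456 = 1824
    Σ(formed) = 6750 kJ
  ΔH_I = 4724 − 6750 = −2026 kJ
Reaction II:
  Bonds broken (reactants):
    C≡C: 1 × 821 = 821
    C-H: 2 × 404 = 808
    H-H: 1 × 426 = 426
    Σ(broken) = 2055 kJ
  Bonds formed (products):
    C-H: 4 × 404 = 1616
    C=C: 1 × 632 = 632
    Σ(formed) = 2248 kJ
  ΔH_II = 2055 − 2248 = −193 kJ
ΔH_I − ΔH_II = −1833 kJ, so reaction I has the more negative ΔH; |ΔH_I − ΔH_II| = 1833 kJ.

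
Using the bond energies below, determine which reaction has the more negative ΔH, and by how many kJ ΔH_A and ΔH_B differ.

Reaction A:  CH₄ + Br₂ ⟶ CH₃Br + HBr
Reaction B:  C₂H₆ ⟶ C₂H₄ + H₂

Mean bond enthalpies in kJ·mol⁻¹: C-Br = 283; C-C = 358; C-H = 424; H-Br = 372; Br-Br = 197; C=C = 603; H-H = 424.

Reaction A:
  Bonds broken (reactants):
    Br-Br: 1 × 197 = 197
    C-H: 4 × 424 = 1696
    Σ(broken) = 1893 kJ
  Bonds formed (products):
    C-Br: 1 × 283 = 283
    C-H: 3 × 424 = 1272
    H-Br: 1 × 372 = 372
    Σ(formed) = 1927 kJ
  ΔH_A = 1893 − 1927 = −34 kJ
Reaction B:
  Bonds broken (reactants):
    C-C: 1 × 358 = 358
    C-H: 6 × 424 = 2544
    Σ(broken) = 2902 kJ
  Bonds formed (products):
    C-H: 4 × 424 = 1696
    C=C: 1 × 603 = 603
    H-H: 1 × 424 = 424
    Σ(formed) = 2723 kJ
  ΔH_B = 2902 − 2723 = +179 kJ
ΔH_A − ΔH_B = −213 kJ, so reaction A has the more negative ΔH; |ΔH_A − ΔH_B| = 213 kJ.

Reaction A, by 213 kJ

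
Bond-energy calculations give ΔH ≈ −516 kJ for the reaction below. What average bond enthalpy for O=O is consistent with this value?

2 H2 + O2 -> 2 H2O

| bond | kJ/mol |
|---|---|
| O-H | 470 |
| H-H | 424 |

Let D be the O=O bond energy.
Σ(broken) = 2×424 + 1×D = 848 + D
Σ(formed) = 4×470 = 1880
ΔH = Σ(broken) − Σ(formed) = (848 + D) − (1880) = −1032 + D
Setting this equal to −516 kJ gives D = 516 kJ/mol.

D(O=O) ≈ 516 kJ/mol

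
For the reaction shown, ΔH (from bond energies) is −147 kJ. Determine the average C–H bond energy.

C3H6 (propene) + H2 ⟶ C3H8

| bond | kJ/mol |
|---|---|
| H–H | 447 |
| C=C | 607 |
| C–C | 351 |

Let D be the C–H bond energy.
Σ(broken) = 1×351 + 6×D + 1×607 + 1×447 = 1405 + 6D
Σ(formed) = 2×351 + 8×D = 702 + 8D
ΔH = Σ(broken) − Σ(formed) = (1405 + 6D) − (702 + 8D) = +703 − 2D
Setting this equal to −147 kJ gives 2D = 850, so D = 425 kJ/mol.

D(C–H) ≈ 425 kJ/mol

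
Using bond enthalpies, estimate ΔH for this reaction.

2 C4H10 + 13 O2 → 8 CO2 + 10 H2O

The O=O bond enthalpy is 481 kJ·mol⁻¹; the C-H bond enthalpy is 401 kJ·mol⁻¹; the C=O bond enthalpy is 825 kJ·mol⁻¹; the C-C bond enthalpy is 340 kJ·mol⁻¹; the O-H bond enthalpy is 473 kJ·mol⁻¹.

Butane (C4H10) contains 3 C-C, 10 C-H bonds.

ΔH ≈ −6347 kJ

Bonds broken (reactants):
  C-C: 6 × 340 = 2040
  C-H: 20 × 401 = 8020
  O=O: 13 × 481 = 6253
  Σ(broken) = 16313 kJ
Bonds formed (products):
  C=O: 16 × 825 = 13200
  O-H: 20 × 473 = 9460
  Σ(formed) = 22660 kJ
ΔH = Σ(broken) − Σ(formed) = 16313 − 22660 = −6347 kJ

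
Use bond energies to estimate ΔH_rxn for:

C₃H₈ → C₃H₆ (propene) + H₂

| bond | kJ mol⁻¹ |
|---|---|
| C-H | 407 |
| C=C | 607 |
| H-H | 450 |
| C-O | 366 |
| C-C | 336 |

Bonds broken (reactants):
  C-C: 2 × 336 = 672
  C-H: 8 × 407 = 3256
  Σ(broken) = 3928 kJ
Bonds formed (products):
  C-C: 1 × 336 = 336
  C-H: 6 × 407 = 2442
  C=C: 1 × 607 = 607
  H-H: 1 × 450 = 450
  Σ(formed) = 3835 kJ
ΔH = Σ(broken) − Σ(formed) = 3928 − 3835 = +93 kJ

ΔH ≈ +93 kJ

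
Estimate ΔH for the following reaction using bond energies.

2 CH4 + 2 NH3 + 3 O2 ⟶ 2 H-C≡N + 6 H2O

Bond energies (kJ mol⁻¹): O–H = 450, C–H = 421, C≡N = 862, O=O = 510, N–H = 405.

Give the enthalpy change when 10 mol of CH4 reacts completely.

ΔH = −3190 kJ

Bonds broken (reactants):
  C–H: 8 × 421 = 3368
  N–H: 6 × 405 = 2430
  O=O: 3 × 510 = 1530
  Σ(broken) = 7328 kJ
Bonds formed (products):
  C≡N: 2 × 862 = 1724
  C–H: 2 × 421 = 842
  O–H: 12 × 450 = 5400
  Σ(formed) = 7966 kJ
ΔH = Σ(broken) − Σ(formed) = 7328 − 7966 = −638 kJ
For 5× the reaction as written: 5 × (−638) = −3190 kJ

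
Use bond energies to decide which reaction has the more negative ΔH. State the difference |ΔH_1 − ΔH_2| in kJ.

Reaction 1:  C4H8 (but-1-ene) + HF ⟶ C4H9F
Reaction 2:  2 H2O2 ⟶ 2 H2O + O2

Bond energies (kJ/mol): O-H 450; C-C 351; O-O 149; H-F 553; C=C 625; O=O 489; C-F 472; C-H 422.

Reaction 1:
  Bonds broken (reactants):
    C-C: 2 × 351 = 702
    C-H: 8 × 422 = 3376
    C=C: 1 × 625 = 625
    H-F: 1 × 553 = 553
    Σ(broken) = 5256 kJ
  Bonds formed (products):
    C-C: 3 × 351 = 1053
    C-F: 1 × 472 = 472
    C-H: 9 × 422 = 3798
    Σ(formed) = 5323 kJ
  ΔH_1 = 5256 − 5323 = −67 kJ
Reaction 2:
  Bonds broken (reactants):
    O-H: 4 × 450 = 1800
    O-O: 2 × 149 = 298
    Σ(broken) = 2098 kJ
  Bonds formed (products):
    O-H: 4 × 450 = 1800
    O=O: 1 × 489 = 489
    Σ(formed) = 2289 kJ
  ΔH_2 = 2098 − 2289 = −191 kJ
ΔH_1 − ΔH_2 = +124 kJ, so reaction 2 has the more negative ΔH; |ΔH_1 − ΔH_2| = 124 kJ.

Reaction 2, by 124 kJ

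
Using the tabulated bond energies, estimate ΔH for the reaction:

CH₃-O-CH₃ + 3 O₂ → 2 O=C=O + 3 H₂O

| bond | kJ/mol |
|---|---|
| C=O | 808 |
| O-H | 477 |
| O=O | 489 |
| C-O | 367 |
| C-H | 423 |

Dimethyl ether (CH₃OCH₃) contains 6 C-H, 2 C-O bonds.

ΔH ≈ −1355 kJ

Bonds broken (reactants):
  C-H: 6 × 423 = 2538
  C-O: 2 × 367 = 734
  O=O: 3 × 489 = 1467
  Σ(broken) = 4739 kJ
Bonds formed (products):
  C=O: 4 × 808 = 3232
  O-H: 6 × 477 = 2862
  Σ(formed) = 6094 kJ
ΔH = Σ(broken) − Σ(formed) = 4739 − 6094 = −1355 kJ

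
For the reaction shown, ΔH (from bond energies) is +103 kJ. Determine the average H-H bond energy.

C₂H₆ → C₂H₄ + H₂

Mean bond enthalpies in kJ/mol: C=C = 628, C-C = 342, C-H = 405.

D(H-H) ≈ 421 kJ/mol

Let D be the H-H bond energy.
Σ(broken) = 1×342 + 6×405 = 2772
Σ(formed) = 4×405 + 1×628 + 1×D = 2248 + D
ΔH = Σ(broken) − Σ(formed) = (2772) − (2248 + D) = +524 − D
Setting this equal to +103 kJ gives D = 421 kJ/mol.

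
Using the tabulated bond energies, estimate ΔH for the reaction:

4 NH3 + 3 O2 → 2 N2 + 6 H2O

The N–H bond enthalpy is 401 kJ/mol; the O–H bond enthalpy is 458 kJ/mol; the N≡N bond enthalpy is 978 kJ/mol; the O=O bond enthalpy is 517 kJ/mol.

Bonds broken (reactants):
  N–H: 12 × 401 = 4812
  O=O: 3 × 517 = 1551
  Σ(broken) = 6363 kJ
Bonds formed (products):
  N≡N: 2 × 978 = 1956
  O–H: 12 × 458 = 5496
  Σ(formed) = 7452 kJ
ΔH = Σ(broken) − Σ(formed) = 6363 − 7452 = −1089 kJ

ΔH ≈ −1089 kJ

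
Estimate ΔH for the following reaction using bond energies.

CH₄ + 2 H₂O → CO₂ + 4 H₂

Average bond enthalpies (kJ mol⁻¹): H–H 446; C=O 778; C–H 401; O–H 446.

ΔH ≈ +48 kJ

Bonds broken (reactants):
  C–H: 4 × 401 = 1604
  O–H: 4 × 446 = 1784
  Σ(broken) = 3388 kJ
Bonds formed (products):
  C=O: 2 × 778 = 1556
  H–H: 4 × 446 = 1784
  Σ(formed) = 3340 kJ
ΔH = Σ(broken) − Σ(formed) = 3388 − 3340 = +48 kJ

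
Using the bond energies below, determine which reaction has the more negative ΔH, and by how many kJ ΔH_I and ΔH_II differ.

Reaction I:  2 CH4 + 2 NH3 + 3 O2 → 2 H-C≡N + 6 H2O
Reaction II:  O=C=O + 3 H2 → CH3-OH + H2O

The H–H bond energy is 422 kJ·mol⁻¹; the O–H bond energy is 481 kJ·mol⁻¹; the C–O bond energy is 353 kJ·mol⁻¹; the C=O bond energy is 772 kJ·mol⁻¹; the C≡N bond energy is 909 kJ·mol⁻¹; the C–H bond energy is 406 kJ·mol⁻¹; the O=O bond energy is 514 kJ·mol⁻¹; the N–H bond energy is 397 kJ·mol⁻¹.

Reaction I:
  Bonds broken (reactants):
    C–H: 8 × 406 = 3248
    N–H: 6 × 397 = 2382
    O=O: 3 × 514 = 1542
    Σ(broken) = 7172 kJ
  Bonds formed (products):
    C≡N: 2 × 909 = 1818
    C–H: 2 × 406 = 812
    O–H: 12 × 481 = 5772
    Σ(formed) = 8402 kJ
  ΔH_I = 7172 − 8402 = −1230 kJ
Reaction II:
  Bonds broken (reactants):
    C=O: 2 × 772 = 1544
    H–H: 3 × 422 = 1266
    Σ(broken) = 2810 kJ
  Bonds formed (products):
    C–H: 3 × 406 = 1218
    C–O: 1 × 353 = 353
    O–H: 3 × 481 = 1443
    Σ(formed) = 3014 kJ
  ΔH_II = 2810 − 3014 = −204 kJ
ΔH_I − ΔH_II = −1026 kJ, so reaction I has the more negative ΔH; |ΔH_I − ΔH_II| = 1026 kJ.

Reaction I, by 1026 kJ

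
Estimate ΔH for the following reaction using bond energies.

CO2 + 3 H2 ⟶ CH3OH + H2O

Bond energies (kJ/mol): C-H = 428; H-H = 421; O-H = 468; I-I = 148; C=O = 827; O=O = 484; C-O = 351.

ΔH ≈ −122 kJ

Bonds broken (reactants):
  C=O: 2 × 827 = 1654
  H-H: 3 × 421 = 1263
  Σ(broken) = 2917 kJ
Bonds formed (products):
  C-H: 3 × 428 = 1284
  C-O: 1 × 351 = 351
  O-H: 3 × 468 = 1404
  Σ(formed) = 3039 kJ
ΔH = Σ(broken) − Σ(formed) = 2917 − 3039 = −122 kJ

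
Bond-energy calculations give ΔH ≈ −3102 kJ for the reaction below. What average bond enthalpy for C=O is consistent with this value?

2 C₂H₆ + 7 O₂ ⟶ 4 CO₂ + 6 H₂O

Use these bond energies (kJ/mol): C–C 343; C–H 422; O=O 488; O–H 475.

Let D be the C=O bond energy.
Σ(broken) = 2×343 + 12×422 + 7×488 = 9166
Σ(formed) = 8×D + 12×475 = 5700 + 8D
ΔH = Σ(broken) − Σ(formed) = (9166) − (5700 + 8D) = +3466 − 8D
Setting this equal to −3102 kJ gives 8D = 6568, so D = 821 kJ/mol.

D(C=O) ≈ 821 kJ/mol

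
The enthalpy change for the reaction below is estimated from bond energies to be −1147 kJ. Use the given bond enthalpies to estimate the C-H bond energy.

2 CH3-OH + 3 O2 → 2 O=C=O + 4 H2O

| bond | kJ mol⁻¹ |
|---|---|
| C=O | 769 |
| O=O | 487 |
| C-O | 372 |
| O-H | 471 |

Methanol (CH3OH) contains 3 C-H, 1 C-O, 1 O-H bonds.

D(C-H) ≈ 425 kJ/mol

Let D be the C-H bond energy.
Σ(broken) = 6×D + 2×372 + 2×471 + 3×487 = 3147 + 6D
Σ(formed) = 4×769 + 8×471 = 6844
ΔH = Σ(broken) − Σ(formed) = (3147 + 6D) − (6844) = −3697 + 6D
Setting this equal to −1147 kJ gives 6D = 2550, so D = 425 kJ/mol.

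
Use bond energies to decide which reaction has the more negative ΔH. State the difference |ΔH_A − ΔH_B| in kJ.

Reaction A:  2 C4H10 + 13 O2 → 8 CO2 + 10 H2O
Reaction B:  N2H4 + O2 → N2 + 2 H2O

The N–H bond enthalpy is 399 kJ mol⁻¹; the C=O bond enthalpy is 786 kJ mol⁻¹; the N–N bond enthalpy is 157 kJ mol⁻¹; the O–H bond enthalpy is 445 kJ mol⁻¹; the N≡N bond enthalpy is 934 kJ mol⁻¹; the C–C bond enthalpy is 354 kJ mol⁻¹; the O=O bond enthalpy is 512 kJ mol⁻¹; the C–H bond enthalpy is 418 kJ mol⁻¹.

Reaction A, by 3887 kJ

Reaction A:
  Bonds broken (reactants):
    C–C: 6 × 354 = 2124
    C–H: 20 × 418 = 8360
    O=O: 13 × 512 = 6656
    Σ(broken) = 17140 kJ
  Bonds formed (products):
    C=O: 16 × 786 = 12576
    O–H: 20 × 445 = 8900
    Σ(formed) = 21476 kJ
  ΔH_A = 17140 − 21476 = −4336 kJ
Reaction B:
  Bonds broken (reactants):
    N–H: 4 × 399 = 1596
    N–N: 1 × 157 = 157
    O=O: 1 × 512 = 512
    Σ(broken) = 2265 kJ
  Bonds formed (products):
    N≡N: 1 × 934 = 934
    O–H: 4 × 445 = 1780
    Σ(formed) = 2714 kJ
  ΔH_B = 2265 − 2714 = −449 kJ
ΔH_A − ΔH_B = −3887 kJ, so reaction A has the more negative ΔH; |ΔH_A − ΔH_B| = 3887 kJ.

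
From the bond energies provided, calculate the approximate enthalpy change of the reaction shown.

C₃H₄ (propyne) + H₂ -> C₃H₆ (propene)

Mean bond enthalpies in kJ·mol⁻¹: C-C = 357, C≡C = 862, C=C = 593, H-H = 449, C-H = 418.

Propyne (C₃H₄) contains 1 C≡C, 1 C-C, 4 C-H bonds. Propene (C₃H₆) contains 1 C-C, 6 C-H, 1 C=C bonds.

ΔH ≈ −118 kJ

Bonds broken (reactants):
  C≡C: 1 × 862 = 862
  C-C: 1 × 357 = 357
  C-H: 4 × 418 = 1672
  H-H: 1 × 449 = 449
  Σ(broken) = 3340 kJ
Bonds formed (products):
  C-C: 1 × 357 = 357
  C-H: 6 × 418 = 2508
  C=C: 1 × 593 = 593
  Σ(formed) = 3458 kJ
ΔH = Σ(broken) − Σ(formed) = 3340 − 3458 = −118 kJ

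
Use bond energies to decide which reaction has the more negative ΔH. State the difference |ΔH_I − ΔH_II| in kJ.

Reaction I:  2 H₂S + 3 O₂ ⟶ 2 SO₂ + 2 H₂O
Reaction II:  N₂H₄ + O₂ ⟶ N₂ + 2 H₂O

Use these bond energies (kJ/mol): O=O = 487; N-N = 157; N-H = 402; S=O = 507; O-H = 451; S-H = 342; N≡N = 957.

Reaction I, by 494 kJ

Reaction I:
  Bonds broken (reactants):
    O=O: 3 × 487 = 1461
    S-H: 4 × 342 = 1368
    Σ(broken) = 2829 kJ
  Bonds formed (products):
    O-H: 4 × 451 = 1804
    S=O: 4 × 507 = 2028
    Σ(formed) = 3832 kJ
  ΔH_I = 2829 − 3832 = −1003 kJ
Reaction II:
  Bonds broken (reactants):
    N-H: 4 × 402 = 1608
    N-N: 1 × 157 = 157
    O=O: 1 × 487 = 487
    Σ(broken) = 2252 kJ
  Bonds formed (products):
    N≡N: 1 × 957 = 957
    O-H: 4 × 451 = 1804
    Σ(formed) = 2761 kJ
  ΔH_II = 2252 − 2761 = −509 kJ
ΔH_I − ΔH_II = −494 kJ, so reaction I has the more negative ΔH; |ΔH_I − ΔH_II| = 494 kJ.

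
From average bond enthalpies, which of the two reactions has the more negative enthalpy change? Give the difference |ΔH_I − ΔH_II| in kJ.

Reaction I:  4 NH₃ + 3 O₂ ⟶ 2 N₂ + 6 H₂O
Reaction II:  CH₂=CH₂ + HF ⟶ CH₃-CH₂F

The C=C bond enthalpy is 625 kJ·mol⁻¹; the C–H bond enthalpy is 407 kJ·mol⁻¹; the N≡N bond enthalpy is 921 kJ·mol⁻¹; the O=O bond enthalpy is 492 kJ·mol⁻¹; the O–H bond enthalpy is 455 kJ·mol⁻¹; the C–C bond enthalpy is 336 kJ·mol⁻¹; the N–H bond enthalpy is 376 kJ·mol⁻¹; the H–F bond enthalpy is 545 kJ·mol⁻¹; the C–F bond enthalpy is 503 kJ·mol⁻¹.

Reaction I:
  Bonds broken (reactants):
    N–H: 12 × 376 = 4512
    O=O: 3 × 492 = 1476
    Σ(broken) = 5988 kJ
  Bonds formed (products):
    N≡N: 2 × 921 = 1842
    O–H: 12 × 455 = 5460
    Σ(formed) = 7302 kJ
  ΔH_I = 5988 − 7302 = −1314 kJ
Reaction II:
  Bonds broken (reactants):
    C–H: 4 × 407 = 1628
    C=C: 1 × 625 = 625
    H–F: 1 × 545 = 545
    Σ(broken) = 2798 kJ
  Bonds formed (products):
    C–C: 1 × 336 = 336
    C–F: 1 × 503 = 503
    C–H: 5 × 407 = 2035
    Σ(formed) = 2874 kJ
  ΔH_II = 2798 − 2874 = −76 kJ
ΔH_I − ΔH_II = −1238 kJ, so reaction I has the more negative ΔH; |ΔH_I − ΔH_II| = 1238 kJ.

Reaction I, by 1238 kJ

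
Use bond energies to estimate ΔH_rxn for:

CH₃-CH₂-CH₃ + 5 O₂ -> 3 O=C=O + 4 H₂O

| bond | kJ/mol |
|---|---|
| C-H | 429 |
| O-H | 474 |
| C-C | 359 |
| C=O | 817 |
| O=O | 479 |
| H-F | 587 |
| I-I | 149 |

Bonds broken (reactants):
  C-C: 2 × 359 = 718
  C-H: 8 × 429 = 3432
  O=O: 5 × 479 = 2395
  Σ(broken) = 6545 kJ
Bonds formed (products):
  C=O: 6 × 817 = 4902
  O-H: 8 × 474 = 3792
  Σ(formed) = 8694 kJ
ΔH = Σ(broken) − Σ(formed) = 6545 − 8694 = −2149 kJ

ΔH ≈ −2149 kJ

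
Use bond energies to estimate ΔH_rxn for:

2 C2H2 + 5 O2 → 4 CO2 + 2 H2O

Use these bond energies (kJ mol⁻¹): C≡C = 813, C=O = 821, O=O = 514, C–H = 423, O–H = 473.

Bonds broken (reactants):
  C≡C: 2 × 813 = 1626
  C–H: 4 × 423 = 1692
  O=O: 5 × 514 = 2570
  Σ(broken) = 5888 kJ
Bonds formed (products):
  C=O: 8 × 821 = 6568
  O–H: 4 × 473 = 1892
  Σ(formed) = 8460 kJ
ΔH = Σ(broken) − Σ(formed) = 5888 − 8460 = −2572 kJ

ΔH ≈ −2572 kJ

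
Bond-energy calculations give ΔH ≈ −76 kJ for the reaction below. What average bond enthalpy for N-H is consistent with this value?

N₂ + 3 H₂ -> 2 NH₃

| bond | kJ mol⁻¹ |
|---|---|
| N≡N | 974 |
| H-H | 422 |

Let D be the N-H bond energy.
Σ(broken) = 3×422 + 1×974 = 2240
Σ(formed) = 6×D = 6D
ΔH = Σ(broken) − Σ(formed) = (2240) − (6D) = +2240 − 6D
Setting this equal to −76 kJ gives 6D = 2316, so D = 386 kJ/mol.

D(N-H) ≈ 386 kJ/mol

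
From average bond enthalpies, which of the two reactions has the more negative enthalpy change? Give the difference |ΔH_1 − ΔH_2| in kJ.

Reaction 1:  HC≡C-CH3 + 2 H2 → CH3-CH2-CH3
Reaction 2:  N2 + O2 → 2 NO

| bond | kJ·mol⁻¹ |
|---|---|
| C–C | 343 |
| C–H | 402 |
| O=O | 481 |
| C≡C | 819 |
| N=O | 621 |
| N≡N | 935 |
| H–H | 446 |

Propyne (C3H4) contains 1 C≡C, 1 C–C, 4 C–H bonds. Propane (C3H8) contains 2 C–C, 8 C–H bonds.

Reaction 1, by 414 kJ

Reaction 1:
  Bonds broken (reactants):
    C≡C: 1 × 819 = 819
    C–C: 1 × 343 = 343
    C–H: 4 × 402 = 1608
    H–H: 2 × 446 = 892
    Σ(broken) = 3662 kJ
  Bonds formed (products):
    C–C: 2 × 343 = 686
    C–H: 8 × 402 = 3216
    Σ(formed) = 3902 kJ
  ΔH_1 = 3662 − 3902 = −240 kJ
Reaction 2:
  Bonds broken (reactants):
    N≡N: 1 × 935 = 935
    O=O: 1 × 481 = 481
    Σ(broken) = 1416 kJ
  Bonds formed (products):
    N=O: 2 × 621 = 1242
    Σ(formed) = 1242 kJ
  ΔH_2 = 1416 − 1242 = +174 kJ
ΔH_1 − ΔH_2 = −414 kJ, so reaction 1 has the more negative ΔH; |ΔH_1 − ΔH_2| = 414 kJ.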